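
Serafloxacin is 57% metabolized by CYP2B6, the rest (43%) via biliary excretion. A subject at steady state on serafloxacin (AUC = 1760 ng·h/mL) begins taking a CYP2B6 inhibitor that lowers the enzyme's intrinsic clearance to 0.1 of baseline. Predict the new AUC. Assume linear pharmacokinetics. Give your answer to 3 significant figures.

CYP2B6: 0.57 × 0.1 = 0.057
Other: 0.43 (unchanged)
New clearance relative to baseline: 0.057 + 0.43 = 0.487.
New AUC = baseline ÷ relative clearance = 1760 / 0.487 = 3.61 × 10³ ng·h/mL.

3.61 × 10³ ng·h/mL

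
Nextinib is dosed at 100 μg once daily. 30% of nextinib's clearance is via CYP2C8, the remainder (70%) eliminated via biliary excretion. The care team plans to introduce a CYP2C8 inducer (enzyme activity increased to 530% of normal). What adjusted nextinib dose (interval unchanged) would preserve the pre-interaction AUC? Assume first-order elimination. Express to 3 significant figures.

The CYP2C8 pathway (30% of clearance) is boosted to 5.3× activity: 0.3 × 5.3 = 1.59.
The remaining 70% of clearance is unaffected.
Relative clearance = 1.59 + 0.7 = 2.29.
Css,avg = (dose rate)/CL, so holding Css fixed requires dose ∝ CL: 100 × 2.29 = 229 μg.

229 μg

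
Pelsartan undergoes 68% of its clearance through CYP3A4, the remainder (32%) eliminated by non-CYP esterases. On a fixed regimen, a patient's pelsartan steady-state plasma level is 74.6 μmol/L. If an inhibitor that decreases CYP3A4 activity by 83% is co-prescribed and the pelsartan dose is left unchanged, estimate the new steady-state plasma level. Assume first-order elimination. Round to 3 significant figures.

171 μmol/L

CYP3A4: 0.68 × 0.17 = 0.1156
Other: 0.32 (unchanged)
New clearance relative to baseline: 0.1156 + 0.32 = 0.4356.
New steady-state plasma level = baseline ÷ relative clearance = 74.6 / 0.4356 = 171 μmol/L.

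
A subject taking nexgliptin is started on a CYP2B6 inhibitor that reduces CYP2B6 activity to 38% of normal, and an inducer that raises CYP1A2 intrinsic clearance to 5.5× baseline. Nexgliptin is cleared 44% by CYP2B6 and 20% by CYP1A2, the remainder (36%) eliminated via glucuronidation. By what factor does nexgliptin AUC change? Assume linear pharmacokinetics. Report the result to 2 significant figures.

0.61

The CYP2B6 pathway (44% of clearance) falls to 0.38× activity: 0.44 × 0.38 = 0.1672.
The CYP1A2 pathway (20% of clearance) increases to 5.5× activity: 0.2 × 5.5 = 1.1.
The remaining 36% of clearance is unaffected.
Relative clearance = 0.1672 + 1.1 + 0.36 = 1.6272.
Net AUC ratio = 1 / 1.6272 = 0.61.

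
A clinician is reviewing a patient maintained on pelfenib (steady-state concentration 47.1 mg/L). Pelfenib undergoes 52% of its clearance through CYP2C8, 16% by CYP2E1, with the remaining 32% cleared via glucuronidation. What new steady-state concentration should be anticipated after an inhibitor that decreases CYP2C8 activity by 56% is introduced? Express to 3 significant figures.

CYP2C8: 0.52 × 0.44 = 0.2288
CYP2E1: 0.16 (unchanged)
Other: 0.32 (unchanged)
Relative clearance = 0.2288 + 0.16 + 0.32 = 0.7088.
With dosing unchanged, steady-state concentration scales as 1/CL: 47.1 / 0.7088 = 66.5 mg/L.

66.5 mg/L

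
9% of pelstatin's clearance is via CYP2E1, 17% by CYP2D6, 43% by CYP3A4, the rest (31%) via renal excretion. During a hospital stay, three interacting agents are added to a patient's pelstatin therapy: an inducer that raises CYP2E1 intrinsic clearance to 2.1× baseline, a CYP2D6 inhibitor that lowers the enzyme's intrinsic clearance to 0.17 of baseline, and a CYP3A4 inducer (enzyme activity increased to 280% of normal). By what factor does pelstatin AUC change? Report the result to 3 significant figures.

The CYP2E1 pathway (9% of clearance) is boosted to 2.1× activity: 0.09 × 2.1 = 0.189.
The CYP2D6 pathway (17% of clearance) is reduced to 0.17× activity: 0.17 × 0.17 = 0.0289.
The CYP3A4 pathway (43% of clearance) rises to 2.8× activity: 0.43 × 2.8 = 1.204.
The remaining 31% of clearance is unaffected.
New clearance relative to baseline: 0.189 + 0.0289 + 1.204 + 0.31 = 1.7319.
Net AUC ratio = 1 / 1.7319 = 0.577.

0.577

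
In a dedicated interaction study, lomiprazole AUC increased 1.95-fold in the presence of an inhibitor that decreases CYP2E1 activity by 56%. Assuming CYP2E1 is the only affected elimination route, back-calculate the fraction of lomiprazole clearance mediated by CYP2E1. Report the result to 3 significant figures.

0.870

Let fm be the CYP2E1 fraction. New clearance relative to baseline = fm × 0.44 + (1 − fm).
AUC ratio = 1 / (new CL fraction), so new CL fraction = 1 / 1.95 = 0.5128.
fm × 0.44 + 1 − fm = 0.5128  ⇒  fm × (0.44 − 1) = −0.4872  ⇒  fm = 0.870.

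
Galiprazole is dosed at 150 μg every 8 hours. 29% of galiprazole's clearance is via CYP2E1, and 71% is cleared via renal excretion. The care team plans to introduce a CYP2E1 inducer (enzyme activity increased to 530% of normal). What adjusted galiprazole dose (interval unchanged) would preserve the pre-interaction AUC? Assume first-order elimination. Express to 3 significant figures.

The CYP2E1 pathway (29% of clearance) rises to 5.3× activity: 0.29 × 5.3 = 1.537.
The remaining 71% of clearance is unaffected.
Relative clearance = 1.537 + 0.71 = 2.247.
Exposure is unchanged when dose changes in proportion to clearance. New dose = 150 μg × 2.247 = 337 μg.

337 μg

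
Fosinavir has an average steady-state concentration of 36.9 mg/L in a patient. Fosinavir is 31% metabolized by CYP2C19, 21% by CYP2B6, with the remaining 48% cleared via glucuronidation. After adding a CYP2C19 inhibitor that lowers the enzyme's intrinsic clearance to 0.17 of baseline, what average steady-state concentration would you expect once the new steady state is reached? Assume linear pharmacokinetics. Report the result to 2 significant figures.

50 mg/L

The CYP2C19 pathway (31% of clearance) is reduced to 0.17× activity: 0.31 × 0.17 = 0.0527.
CYP2B6 (21%) and the residual 48% are unaffected.
New clearance relative to baseline: 0.0527 + 0.21 + 0.48 = 0.7427.
New average steady-state concentration = baseline ÷ relative clearance = 36.9 / 0.7427 = 50 mg/L.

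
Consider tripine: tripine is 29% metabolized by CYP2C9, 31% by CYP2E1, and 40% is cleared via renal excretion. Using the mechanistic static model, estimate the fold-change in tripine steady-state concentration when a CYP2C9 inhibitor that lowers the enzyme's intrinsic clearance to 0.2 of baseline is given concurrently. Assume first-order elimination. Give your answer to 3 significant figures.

1.30

The CYP2C9 pathway (29% of clearance) drops to 0.2× activity: 0.29 × 0.2 = 0.058.
CYP2E1 (31%) and the residual 40% are unaffected.
CL_new/CL_old = 0.058 + 0.31 + 0.4 = 0.768.
Steady-state concentration ratio = CL_old/CL_new = 1 / 0.768 = 1.30.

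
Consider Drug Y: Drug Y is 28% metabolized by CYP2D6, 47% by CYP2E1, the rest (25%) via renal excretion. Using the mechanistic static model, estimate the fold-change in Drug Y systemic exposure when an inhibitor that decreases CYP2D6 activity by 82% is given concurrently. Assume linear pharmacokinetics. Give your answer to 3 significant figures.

1.30

The CYP2D6 pathway (28% of clearance) is reduced to 0.18× activity: 0.28 × 0.18 = 0.0504.
CYP2E1 (47%) and the residual 25% are unaffected.
Relative clearance = 0.0504 + 0.47 + 0.25 = 0.7704.
Systemic exposure ratio = CL_old/CL_new = 1 / 0.7704 = 1.30.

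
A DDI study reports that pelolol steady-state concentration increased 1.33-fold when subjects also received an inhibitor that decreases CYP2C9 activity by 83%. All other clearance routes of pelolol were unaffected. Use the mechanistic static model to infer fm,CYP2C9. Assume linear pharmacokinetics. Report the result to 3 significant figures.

CL'/CL = 1 / 1.33 = 0.7519
0.17·fm + (1 − fm) = 0.7519
fm = (0.7519 − 1) / (0.17 − 1) = 0.299

0.299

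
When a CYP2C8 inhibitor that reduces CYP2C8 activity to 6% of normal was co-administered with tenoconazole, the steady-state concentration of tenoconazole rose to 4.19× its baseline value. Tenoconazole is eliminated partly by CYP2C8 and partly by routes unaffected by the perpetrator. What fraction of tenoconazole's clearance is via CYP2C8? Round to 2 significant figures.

CL'/CL = 1 / 4.19 = 0.2387
0.06·fm + (1 − fm) = 0.2387
fm = (0.2387 − 1) / (0.06 − 1) = 0.81

0.81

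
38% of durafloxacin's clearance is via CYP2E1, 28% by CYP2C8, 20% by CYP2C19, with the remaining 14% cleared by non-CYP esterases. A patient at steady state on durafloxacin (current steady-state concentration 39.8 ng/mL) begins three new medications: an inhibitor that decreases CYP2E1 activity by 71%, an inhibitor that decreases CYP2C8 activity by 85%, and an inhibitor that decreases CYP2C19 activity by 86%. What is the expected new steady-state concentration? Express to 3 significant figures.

124 ng/mL

The CYP2E1 pathway (38% of clearance) drops to 0.29× activity: 0.38 × 0.29 = 0.1102.
The CYP2C8 pathway (28% of clearance) drops to 0.15× activity: 0.28 × 0.15 = 0.042.
The CYP2C19 pathway (20% of clearance) falls to 0.14× activity: 0.2 × 0.14 = 0.028.
Non-CYP routes (14%) are unchanged.
New clearance relative to baseline: 0.1102 + 0.042 + 0.028 + 0.14 = 0.3202.
Steady-state concentration ∝ 1/CL: new value = 39.8 / 0.3202 = 124 ng/mL.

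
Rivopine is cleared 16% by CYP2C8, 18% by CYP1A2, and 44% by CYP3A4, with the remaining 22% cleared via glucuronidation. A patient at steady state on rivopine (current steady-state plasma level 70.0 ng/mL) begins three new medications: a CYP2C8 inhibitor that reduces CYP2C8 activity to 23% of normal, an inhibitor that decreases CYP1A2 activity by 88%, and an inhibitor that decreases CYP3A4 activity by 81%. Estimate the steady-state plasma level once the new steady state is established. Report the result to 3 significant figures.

The CYP2C8 pathway (16% of clearance) is reduced to 0.23× activity: 0.16 × 0.23 = 0.0368.
The CYP1A2 pathway (18% of clearance) falls to 0.12× activity: 0.18 × 0.12 = 0.0216.
The CYP3A4 pathway (44% of clearance) falls to 0.19× activity: 0.44 × 0.19 = 0.0836.
The remaining 22% of clearance is unaffected.
New clearance relative to baseline: 0.0368 + 0.0216 + 0.0836 + 0.22 = 0.362.
Steady-state plasma level ∝ 1/CL: new value = 70.0 / 0.362 = 193 ng/mL.

193 ng/mL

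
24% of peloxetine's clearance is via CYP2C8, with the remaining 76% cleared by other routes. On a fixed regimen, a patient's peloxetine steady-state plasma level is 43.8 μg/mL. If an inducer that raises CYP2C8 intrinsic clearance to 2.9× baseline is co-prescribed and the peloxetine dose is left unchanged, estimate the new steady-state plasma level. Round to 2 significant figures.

30 μg/mL

The CYP2C8 pathway (24% of clearance) increases to 2.9× activity: 0.24 × 2.9 = 0.696.
The remaining 76% of clearance is unaffected.
CL_new/CL_old = 0.696 + 0.76 = 1.456.
Steady-state plasma level ∝ 1/CL, so new value = 43.8 / 1.456 = 30 μg/mL.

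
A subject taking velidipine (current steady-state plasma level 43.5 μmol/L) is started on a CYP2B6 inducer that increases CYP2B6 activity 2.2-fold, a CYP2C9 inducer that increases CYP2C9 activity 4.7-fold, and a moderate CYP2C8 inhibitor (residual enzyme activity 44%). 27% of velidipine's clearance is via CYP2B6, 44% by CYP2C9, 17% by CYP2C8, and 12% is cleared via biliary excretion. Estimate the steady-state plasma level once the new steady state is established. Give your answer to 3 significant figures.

The CYP2B6 pathway (27% of clearance) is boosted to 2.2× activity: 0.27 × 2.2 = 0.594.
The CYP2C9 pathway (44% of clearance) rises to 4.7× activity: 0.44 × 4.7 = 2.068.
The CYP2C8 pathway (17% of clearance) falls to 0.44× activity: 0.17 × 0.44 = 0.0748.
Non-CYP routes (12%) are unchanged.
CL_new/CL_old = 0.594 + 2.068 + 0.0748 + 0.12 = 2.8568.
Steady-state plasma level ∝ 1/CL: new value = 43.5 / 2.8568 = 15.2 μmol/L.

15.2 μmol/L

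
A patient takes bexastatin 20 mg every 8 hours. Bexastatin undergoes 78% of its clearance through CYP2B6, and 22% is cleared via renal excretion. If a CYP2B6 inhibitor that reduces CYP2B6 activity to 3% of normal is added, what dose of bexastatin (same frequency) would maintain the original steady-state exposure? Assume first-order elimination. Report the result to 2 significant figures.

4.9 mg

The CYP2B6 pathway (78% of clearance) drops to 0.03× activity: 0.78 × 0.03 = 0.0234.
The remaining 22% of clearance is unaffected.
CL_new/CL_old = 0.0234 + 0.22 = 0.2434.
Exposure is unchanged when dose changes in proportion to clearance. New dose = 20 mg × 0.2434 = 4.9 mg.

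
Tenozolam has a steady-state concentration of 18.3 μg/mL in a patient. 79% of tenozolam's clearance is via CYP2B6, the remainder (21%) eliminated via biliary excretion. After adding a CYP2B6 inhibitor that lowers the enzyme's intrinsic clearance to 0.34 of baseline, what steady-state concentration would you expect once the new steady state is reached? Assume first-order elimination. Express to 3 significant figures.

38.2 μg/mL

The CYP2B6 pathway (79% of clearance) is reduced to 0.34× activity: 0.79 × 0.34 = 0.2686.
The remaining 21% of clearance is unaffected.
CL_new/CL_old = 0.2686 + 0.21 = 0.4786.
With dosing unchanged, steady-state concentration scales as 1/CL: 18.3 / 0.4786 = 38.2 μg/mL.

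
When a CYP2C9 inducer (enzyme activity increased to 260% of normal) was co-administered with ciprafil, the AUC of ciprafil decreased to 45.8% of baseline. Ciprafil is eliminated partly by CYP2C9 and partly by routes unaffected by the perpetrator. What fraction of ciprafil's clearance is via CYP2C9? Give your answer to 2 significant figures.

Let x = fm,CYP2C9. Because AUC ∝ 1/CL, relative clearance rose to 1/0.458 = 2.183.
Setting x·2.6 + (1 − x) = 2.183 and solving: x = (2.183 − 1)/(2.6 − 1) = 0.74.

0.74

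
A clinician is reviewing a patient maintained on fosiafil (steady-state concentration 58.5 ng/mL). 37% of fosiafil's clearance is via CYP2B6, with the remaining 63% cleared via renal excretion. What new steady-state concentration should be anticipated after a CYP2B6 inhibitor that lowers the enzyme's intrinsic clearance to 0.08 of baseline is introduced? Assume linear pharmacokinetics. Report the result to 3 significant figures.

88.7 ng/mL

CYP2B6: 0.37 × 0.08 = 0.0296
Other: 0.63 (unchanged)
New clearance relative to baseline: 0.0296 + 0.63 = 0.6596.
Steady-state concentration ∝ 1/CL, so new value = 58.5 / 0.6596 = 88.7 ng/mL.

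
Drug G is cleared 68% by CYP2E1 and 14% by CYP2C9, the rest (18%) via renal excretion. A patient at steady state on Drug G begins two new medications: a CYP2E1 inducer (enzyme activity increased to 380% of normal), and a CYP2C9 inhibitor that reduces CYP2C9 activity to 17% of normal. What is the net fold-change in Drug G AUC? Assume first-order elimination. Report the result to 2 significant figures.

CYP2E1: 0.68 × 3.8 = 2.584
CYP2C9: 0.14 × 0.17 = 0.0238
Other: 0.18 (unchanged)
CL_new/CL_old = 2.584 + 0.0238 + 0.18 = 2.7878.
AUC ∝ 1/CL: fold-change = 1 / 2.7878 = 0.36.

0.36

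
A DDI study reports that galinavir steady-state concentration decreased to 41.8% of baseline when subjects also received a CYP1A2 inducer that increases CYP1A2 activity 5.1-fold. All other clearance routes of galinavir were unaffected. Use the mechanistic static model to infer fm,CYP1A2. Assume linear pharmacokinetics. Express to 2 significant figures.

CL'/CL = 1 / 0.418 = 2.392
5.1·fm + (1 − fm) = 2.392
fm = (2.392 − 1) / (5.1 − 1) = 0.34

0.34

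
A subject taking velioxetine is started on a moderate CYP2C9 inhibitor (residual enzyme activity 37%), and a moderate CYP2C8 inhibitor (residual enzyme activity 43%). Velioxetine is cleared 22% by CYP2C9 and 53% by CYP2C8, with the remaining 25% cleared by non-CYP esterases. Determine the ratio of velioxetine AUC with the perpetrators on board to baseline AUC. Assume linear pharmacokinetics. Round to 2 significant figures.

1.8

The CYP2C9 pathway (22% of clearance) is reduced to 0.37× activity: 0.22 × 0.37 = 0.0814.
The CYP2C8 pathway (53% of clearance) falls to 0.43× activity: 0.53 × 0.43 = 0.2279.
Non-CYP routes (25%) are unchanged.
Relative clearance = 0.0814 + 0.2279 + 0.25 = 0.5593.
AUC ∝ 1/CL: fold-change = 1 / 0.5593 = 1.8.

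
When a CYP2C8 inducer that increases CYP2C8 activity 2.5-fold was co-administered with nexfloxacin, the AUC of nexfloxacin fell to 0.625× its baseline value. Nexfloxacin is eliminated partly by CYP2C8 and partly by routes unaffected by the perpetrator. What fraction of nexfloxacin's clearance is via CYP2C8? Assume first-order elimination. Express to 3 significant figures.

0.400

CL'/CL = 1 / 0.625 = 1.6
2.5·fm + (1 − fm) = 1.6
fm = (1.6 − 1) / (2.5 − 1) = 0.400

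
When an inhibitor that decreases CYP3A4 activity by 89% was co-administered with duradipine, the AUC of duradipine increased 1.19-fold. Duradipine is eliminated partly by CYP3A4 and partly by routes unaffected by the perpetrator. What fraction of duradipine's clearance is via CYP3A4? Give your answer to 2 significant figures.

Call the CYP3A4 fraction fm. After the interaction, CL_new/CL_old = fm × 0.11 + (1 − fm).
AUC ratio = 1 / (new CL fraction), so new CL fraction = 1 / 1.19 = 0.8403.
fm × 0.11 + 1 − fm = 0.8403  ⇒  fm × (0.11 − 1) = −0.1597  ⇒  fm = 0.18.

0.18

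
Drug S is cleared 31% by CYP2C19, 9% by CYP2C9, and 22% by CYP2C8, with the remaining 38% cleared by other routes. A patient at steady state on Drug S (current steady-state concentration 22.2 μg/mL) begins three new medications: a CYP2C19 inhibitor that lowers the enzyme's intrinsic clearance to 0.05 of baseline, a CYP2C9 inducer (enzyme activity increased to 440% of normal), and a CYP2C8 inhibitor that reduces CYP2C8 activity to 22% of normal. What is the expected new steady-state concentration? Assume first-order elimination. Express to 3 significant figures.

The CYP2C19 pathway (31% of clearance) is reduced to 0.05× activity: 0.31 × 0.05 = 0.0155.
The CYP2C9 pathway (9% of clearance) rises to 4.4× activity: 0.09 × 4.4 = 0.396.
The CYP2C8 pathway (22% of clearance) falls to 0.22× activity: 0.22 × 0.22 = 0.0484.
The remaining 38% of clearance is unaffected.
Relative clearance = 0.0155 + 0.396 + 0.0484 + 0.38 = 0.8399.
Dividing the baseline by the relative clearance: 22.2 / 0.8399 = 26.4 μg/mL.

26.4 μg/mL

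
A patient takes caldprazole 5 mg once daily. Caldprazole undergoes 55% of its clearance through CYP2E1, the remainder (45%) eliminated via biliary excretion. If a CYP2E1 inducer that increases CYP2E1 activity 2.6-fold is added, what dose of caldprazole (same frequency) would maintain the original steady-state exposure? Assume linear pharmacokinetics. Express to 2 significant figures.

9.4 mg

The CYP2E1 pathway (55% of clearance) is boosted to 2.6× activity: 0.55 × 2.6 = 1.43.
Non-CYP routes (45%) are unchanged.
New clearance relative to baseline: 1.43 + 0.45 = 1.88.
Exposure is unchanged when dose changes in proportion to clearance. New dose = 5 mg × 1.88 = 9.4 mg.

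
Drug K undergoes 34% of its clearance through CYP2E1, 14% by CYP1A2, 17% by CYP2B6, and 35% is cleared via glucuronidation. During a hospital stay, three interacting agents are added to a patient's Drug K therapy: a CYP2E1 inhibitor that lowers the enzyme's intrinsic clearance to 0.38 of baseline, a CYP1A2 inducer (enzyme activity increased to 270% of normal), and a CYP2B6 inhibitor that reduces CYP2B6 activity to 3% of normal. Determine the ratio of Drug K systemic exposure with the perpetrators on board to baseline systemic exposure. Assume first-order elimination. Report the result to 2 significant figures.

1.2

The CYP2E1 pathway (34% of clearance) drops to 0.38× activity: 0.34 × 0.38 = 0.1292.
The CYP1A2 pathway (14% of clearance) increases to 2.7× activity: 0.14 × 2.7 = 0.378.
The CYP2B6 pathway (17% of clearance) falls to 0.03× activity: 0.17 × 0.03 = 0.0051.
The remaining 35% of clearance is unaffected.
CL_new/CL_old = 0.1292 + 0.378 + 0.0051 + 0.35 = 0.8623.
Net systemic exposure ratio = 1 / 0.8623 = 1.2.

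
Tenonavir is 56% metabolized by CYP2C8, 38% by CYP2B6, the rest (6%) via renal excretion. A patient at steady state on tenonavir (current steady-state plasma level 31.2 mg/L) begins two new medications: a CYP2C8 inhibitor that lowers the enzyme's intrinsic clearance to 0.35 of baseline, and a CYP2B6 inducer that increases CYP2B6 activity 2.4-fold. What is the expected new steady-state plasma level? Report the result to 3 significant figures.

26.7 mg/L

The CYP2C8 pathway (56% of clearance) drops to 0.35× activity: 0.56 × 0.35 = 0.196.
The CYP2B6 pathway (38% of clearance) is boosted to 2.4× activity: 0.38 × 2.4 = 0.912.
The remaining 6% of clearance is unaffected.
New clearance relative to baseline: 0.196 + 0.912 + 0.06 = 1.168.
Steady-state plasma level ∝ 1/CL: new value = 31.2 / 1.168 = 26.7 mg/L.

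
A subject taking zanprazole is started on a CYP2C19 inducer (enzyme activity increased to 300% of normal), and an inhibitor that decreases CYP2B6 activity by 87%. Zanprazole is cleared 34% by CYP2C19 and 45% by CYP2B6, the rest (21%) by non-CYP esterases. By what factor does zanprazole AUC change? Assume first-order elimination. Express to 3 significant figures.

The CYP2C19 pathway (34% of clearance) rises to 3× activity: 0.34 × 3 = 1.02.
The CYP2B6 pathway (45% of clearance) falls to 0.13× activity: 0.45 × 0.13 = 0.0585.
The remaining 21% of clearance is unaffected.
Relative clearance = 1.02 + 0.0585 + 0.21 = 1.2885.
AUC ∝ 1/CL: fold-change = 1 / 1.2885 = 0.776.

0.776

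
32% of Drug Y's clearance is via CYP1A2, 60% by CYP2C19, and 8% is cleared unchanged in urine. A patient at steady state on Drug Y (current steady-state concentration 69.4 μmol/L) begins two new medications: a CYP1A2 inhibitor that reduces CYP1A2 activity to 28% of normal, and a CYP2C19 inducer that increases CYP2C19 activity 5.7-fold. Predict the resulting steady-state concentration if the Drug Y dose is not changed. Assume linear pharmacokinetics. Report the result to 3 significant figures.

19.3 μmol/L

CYP1A2: 0.32 × 0.28 = 0.0896
CYP2C19: 0.6 × 5.7 = 3.42
Other: 0.08 (unchanged)
Relative clearance = 0.0896 + 3.42 + 0.08 = 3.5896.
Steady-state concentration ∝ 1/CL: new value = 69.4 / 3.5896 = 19.3 μmol/L.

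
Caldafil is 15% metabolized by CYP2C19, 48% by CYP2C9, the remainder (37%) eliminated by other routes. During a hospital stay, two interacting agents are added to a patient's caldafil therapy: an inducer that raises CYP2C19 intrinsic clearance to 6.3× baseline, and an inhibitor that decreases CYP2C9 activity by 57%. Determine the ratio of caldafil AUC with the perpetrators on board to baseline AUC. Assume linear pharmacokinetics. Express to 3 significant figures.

The CYP2C19 pathway (15% of clearance) rises to 6.3× activity: 0.15 × 6.3 = 0.945.
The CYP2C9 pathway (48% of clearance) is reduced to 0.43× activity: 0.48 × 0.43 = 0.2064.
The remaining 37% of clearance is unaffected.
New clearance relative to baseline: 0.945 + 0.2064 + 0.37 = 1.5214.
Because AUC varies inversely with clearance, the combined effect is 1 / 1.5214 = 0.657.

0.657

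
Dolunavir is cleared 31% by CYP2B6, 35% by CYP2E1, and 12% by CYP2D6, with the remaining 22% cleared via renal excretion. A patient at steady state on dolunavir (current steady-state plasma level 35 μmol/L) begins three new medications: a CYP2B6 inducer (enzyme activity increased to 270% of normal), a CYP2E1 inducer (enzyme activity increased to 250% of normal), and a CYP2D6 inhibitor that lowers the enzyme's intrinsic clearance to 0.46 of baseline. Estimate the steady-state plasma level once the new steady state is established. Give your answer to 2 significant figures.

The CYP2B6 pathway (31% of clearance) is boosted to 2.7× activity: 0.31 × 2.7 = 0.837.
The CYP2E1 pathway (35% of clearance) rises to 2.5× activity: 0.35 × 2.5 = 0.875.
The CYP2D6 pathway (12% of clearance) falls to 0.46× activity: 0.12 × 0.46 = 0.0552.
Non-CYP routes (22%) are unchanged.
New clearance relative to baseline: 0.837 + 0.875 + 0.0552 + 0.22 = 1.9872.
Steady-state plasma level ∝ 1/CL: new value = 35 / 1.9872 = 18 μmol/L.

18 μmol/L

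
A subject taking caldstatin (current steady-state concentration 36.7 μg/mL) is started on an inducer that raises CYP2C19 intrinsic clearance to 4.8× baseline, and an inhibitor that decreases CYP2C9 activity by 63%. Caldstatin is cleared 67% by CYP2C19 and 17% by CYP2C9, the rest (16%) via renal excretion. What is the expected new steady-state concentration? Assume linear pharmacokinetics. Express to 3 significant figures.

The CYP2C19 pathway (67% of clearance) rises to 4.8× activity: 0.67 × 4.8 = 3.216.
The CYP2C9 pathway (17% of clearance) is reduced to 0.37× activity: 0.17 × 0.37 = 0.0629.
Non-CYP routes (16%) are unchanged.
CL_new/CL_old = 3.216 + 0.0629 + 0.16 = 3.4389.
New steady-state concentration = 36.7 / 3.4389 = 10.7 μg/mL (concentration scales inversely with clearance).

10.7 μg/mL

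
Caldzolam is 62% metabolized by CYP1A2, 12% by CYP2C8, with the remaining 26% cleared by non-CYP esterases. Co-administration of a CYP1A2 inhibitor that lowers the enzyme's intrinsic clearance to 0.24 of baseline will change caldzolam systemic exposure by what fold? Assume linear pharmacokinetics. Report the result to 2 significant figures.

CYP1A2: 0.62 × 0.24 = 0.1488
CYP2C8: 0.12 (unchanged)
Other: 0.26 (unchanged)
Relative clearance = 0.1488 + 0.12 + 0.26 = 0.5288.
Since systemic exposure ∝ 1/CL, the ratio is 1 / 0.5288 = 1.9.

1.9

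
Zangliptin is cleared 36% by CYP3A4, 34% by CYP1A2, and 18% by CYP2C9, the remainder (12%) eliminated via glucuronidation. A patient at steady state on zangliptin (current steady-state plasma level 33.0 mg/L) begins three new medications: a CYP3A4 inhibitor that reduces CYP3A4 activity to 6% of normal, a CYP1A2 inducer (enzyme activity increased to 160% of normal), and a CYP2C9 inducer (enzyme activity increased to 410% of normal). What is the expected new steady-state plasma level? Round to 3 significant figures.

23.2 mg/L

The CYP3A4 pathway (36% of clearance) falls to 0.06× activity: 0.36 × 0.06 = 0.0216.
The CYP1A2 pathway (34% of clearance) increases to 1.6× activity: 0.34 × 1.6 = 0.544.
The CYP2C9 pathway (18% of clearance) increases to 4.1× activity: 0.18 × 4.1 = 0.738.
Non-CYP routes (12%) are unchanged.
New clearance relative to baseline: 0.0216 + 0.544 + 0.738 + 0.12 = 1.4236.
New steady-state plasma level = 33.0 / 1.4236 = 23.2 mg/L (concentration scales inversely with clearance).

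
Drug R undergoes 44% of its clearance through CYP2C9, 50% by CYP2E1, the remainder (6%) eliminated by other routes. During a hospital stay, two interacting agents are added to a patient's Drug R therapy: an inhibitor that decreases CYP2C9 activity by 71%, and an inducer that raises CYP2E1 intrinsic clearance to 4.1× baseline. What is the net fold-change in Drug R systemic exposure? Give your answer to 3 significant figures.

0.447

The CYP2C9 pathway (44% of clearance) is reduced to 0.29× activity: 0.44 × 0.29 = 0.1276.
The CYP2E1 pathway (50% of clearance) rises to 4.1× activity: 0.5 × 4.1 = 2.05.
Non-CYP routes (6%) are unchanged.
CL_new/CL_old = 0.1276 + 2.05 + 0.06 = 2.2376.
Because systemic exposure varies inversely with clearance, the combined effect is 1 / 2.2376 = 0.447.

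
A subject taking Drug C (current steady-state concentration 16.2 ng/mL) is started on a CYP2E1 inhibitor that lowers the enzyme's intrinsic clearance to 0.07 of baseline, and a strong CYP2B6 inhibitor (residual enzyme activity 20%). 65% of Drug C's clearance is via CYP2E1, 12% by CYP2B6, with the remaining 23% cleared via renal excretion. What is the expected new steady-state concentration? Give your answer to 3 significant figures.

CYP2E1: 0.65 × 0.07 = 0.0455
CYP2B6: 0.12 × 0.2 = 0.024
Other: 0.23 (unchanged)
Relative clearance = 0.0455 + 0.024 + 0.23 = 0.2995.
New steady-state concentration = 16.2 / 0.2995 = 54.1 ng/mL (concentration scales inversely with clearance).

54.1 ng/mL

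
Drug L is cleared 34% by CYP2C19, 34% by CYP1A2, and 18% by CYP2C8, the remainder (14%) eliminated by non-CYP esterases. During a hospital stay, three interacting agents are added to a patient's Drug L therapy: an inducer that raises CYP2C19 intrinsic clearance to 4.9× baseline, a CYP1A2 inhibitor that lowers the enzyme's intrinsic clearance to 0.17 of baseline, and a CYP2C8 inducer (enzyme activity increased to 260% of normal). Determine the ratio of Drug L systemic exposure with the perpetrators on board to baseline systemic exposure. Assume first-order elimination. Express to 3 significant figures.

0.429

The CYP2C19 pathway (34% of clearance) increases to 4.9× activity: 0.34 × 4.9 = 1.666.
The CYP1A2 pathway (34% of clearance) is reduced to 0.17× activity: 0.34 × 0.17 = 0.0578.
The CYP2C8 pathway (18% of clearance) is boosted to 2.6× activity: 0.18 × 2.6 = 0.468.
The remaining 14% of clearance is unaffected.
CL_new/CL_old = 1.666 + 0.0578 + 0.468 + 0.14 = 2.3318.
Because systemic exposure varies inversely with clearance, the combined effect is 1 / 2.3318 = 0.429.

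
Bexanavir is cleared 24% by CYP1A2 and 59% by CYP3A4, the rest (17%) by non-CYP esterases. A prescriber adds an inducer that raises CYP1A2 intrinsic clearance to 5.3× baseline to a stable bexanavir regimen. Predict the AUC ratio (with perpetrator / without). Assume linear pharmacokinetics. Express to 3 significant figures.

CYP1A2: 0.24 × 5.3 = 1.272
CYP3A4: 0.59 (unchanged)
Other: 0.17 (unchanged)
CL_new/CL_old = 1.272 + 0.59 + 0.17 = 2.032.
AUC is inversely proportional to clearance, so the fold-change is 1 / 2.032 = 0.492.

0.492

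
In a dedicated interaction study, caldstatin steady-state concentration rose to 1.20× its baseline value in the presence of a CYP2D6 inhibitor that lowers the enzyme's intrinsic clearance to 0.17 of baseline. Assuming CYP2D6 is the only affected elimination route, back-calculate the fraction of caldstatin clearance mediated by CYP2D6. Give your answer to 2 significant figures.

0.20

Let x = fm,CYP2D6. Because steady-state concentration ∝ 1/CL, relative clearance fell to 1/1.20 = 0.8333.
Only the CYP2D6 route changed, so 0.8333 = x·0.17 + (1 − x), giving x = 0.20.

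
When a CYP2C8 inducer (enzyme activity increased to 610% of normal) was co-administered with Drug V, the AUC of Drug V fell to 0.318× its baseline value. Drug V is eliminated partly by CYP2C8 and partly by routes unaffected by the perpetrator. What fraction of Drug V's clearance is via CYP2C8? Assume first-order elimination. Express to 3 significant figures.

0.421

Write x for the fraction cleared via CYP2C8. The observed AUC change means clearance rose to 1/0.318 = 3.145 of baseline.
Only the CYP2C8 route changed, so 3.145 = x·6.1 + (1 − x), giving x = 0.421.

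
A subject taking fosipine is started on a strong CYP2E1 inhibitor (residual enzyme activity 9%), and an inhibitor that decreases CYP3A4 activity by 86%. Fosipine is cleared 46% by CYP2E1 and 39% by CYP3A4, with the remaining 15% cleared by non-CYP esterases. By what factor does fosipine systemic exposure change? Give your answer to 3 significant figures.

The CYP2E1 pathway (46% of clearance) drops to 0.09× activity: 0.46 × 0.09 = 0.0414.
The CYP3A4 pathway (39% of clearance) drops to 0.14× activity: 0.39 × 0.14 = 0.0546.
The remaining 15% of clearance is unaffected.
New clearance relative to baseline: 0.0414 + 0.0546 + 0.15 = 0.246.
Net systemic exposure ratio = 1 / 0.246 = 4.07.

4.07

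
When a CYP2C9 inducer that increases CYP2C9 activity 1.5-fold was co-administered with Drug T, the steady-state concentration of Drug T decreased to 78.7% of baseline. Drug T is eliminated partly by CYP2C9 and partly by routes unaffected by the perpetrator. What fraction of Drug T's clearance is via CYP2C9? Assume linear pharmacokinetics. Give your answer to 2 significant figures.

0.54

CL'/CL = 1 / 0.787 = 1.271
1.5·fm + (1 − fm) = 1.271
fm = (1.271 − 1) / (1.5 − 1) = 0.54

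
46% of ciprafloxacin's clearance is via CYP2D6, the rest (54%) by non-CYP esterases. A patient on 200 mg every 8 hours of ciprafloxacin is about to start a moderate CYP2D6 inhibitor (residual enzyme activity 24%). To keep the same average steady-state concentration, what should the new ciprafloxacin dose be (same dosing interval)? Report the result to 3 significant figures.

130 mg

CYP2D6: 0.46 × 0.24 = 0.1104
Other: 0.54 (unchanged)
CL_new/CL_old = 0.1104 + 0.54 = 0.6504.
To maintain the same steady-state level, dose must scale with clearance: new dose = 200 × 0.6504 = 130 mg.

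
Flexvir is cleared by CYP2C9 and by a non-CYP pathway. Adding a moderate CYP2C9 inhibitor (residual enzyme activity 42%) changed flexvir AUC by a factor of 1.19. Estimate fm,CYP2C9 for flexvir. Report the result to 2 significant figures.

CL'/CL = 1 / 1.19 = 0.8403
0.42·fm + (1 − fm) = 0.8403
fm = (0.8403 − 1) / (0.42 − 1) = 0.28

0.28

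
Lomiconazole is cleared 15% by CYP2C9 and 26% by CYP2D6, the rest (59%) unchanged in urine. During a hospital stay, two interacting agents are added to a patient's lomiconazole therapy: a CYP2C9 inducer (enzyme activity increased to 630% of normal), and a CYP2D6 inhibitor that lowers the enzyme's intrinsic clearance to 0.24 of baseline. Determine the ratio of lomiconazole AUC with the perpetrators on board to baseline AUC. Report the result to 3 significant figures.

0.626

CYP2C9: 0.15 × 6.3 = 0.945
CYP2D6: 0.26 × 0.24 = 0.0624
Other: 0.59 (unchanged)
CL_new/CL_old = 0.945 + 0.0624 + 0.59 = 1.5974.
Because AUC varies inversely with clearance, the combined effect is 1 / 1.5974 = 0.626.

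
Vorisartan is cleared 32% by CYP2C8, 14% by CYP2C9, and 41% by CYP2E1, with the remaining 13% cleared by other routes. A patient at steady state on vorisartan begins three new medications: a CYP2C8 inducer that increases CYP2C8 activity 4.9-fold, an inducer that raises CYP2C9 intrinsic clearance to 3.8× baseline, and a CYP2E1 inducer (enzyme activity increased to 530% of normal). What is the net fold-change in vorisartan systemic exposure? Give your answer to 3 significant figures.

CYP2C8: 0.32 × 4.9 = 1.568
CYP2C9: 0.14 × 3.8 = 0.532
CYP2E1: 0.41 × 5.3 = 2.173
Other: 0.13 (unchanged)
CL_new/CL_old = 1.568 + 0.532 + 2.173 + 0.13 = 4.403.
Net systemic exposure ratio = 1 / 4.403 = 0.227.

0.227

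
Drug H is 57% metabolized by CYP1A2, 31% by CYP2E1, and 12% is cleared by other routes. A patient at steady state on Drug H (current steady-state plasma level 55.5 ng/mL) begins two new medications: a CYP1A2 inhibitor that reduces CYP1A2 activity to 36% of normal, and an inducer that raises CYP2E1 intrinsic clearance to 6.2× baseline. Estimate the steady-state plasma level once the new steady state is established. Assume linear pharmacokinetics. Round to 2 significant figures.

25 ng/mL

The CYP1A2 pathway (57% of clearance) falls to 0.36× activity: 0.57 × 0.36 = 0.2052.
The CYP2E1 pathway (31% of clearance) rises to 6.2× activity: 0.31 × 6.2 = 1.922.
Non-CYP routes (12%) are unchanged.
Relative clearance = 0.2052 + 1.922 + 0.12 = 2.2472.
Steady-state plasma level ∝ 1/CL: new value = 55.5 / 2.2472 = 25 ng/mL.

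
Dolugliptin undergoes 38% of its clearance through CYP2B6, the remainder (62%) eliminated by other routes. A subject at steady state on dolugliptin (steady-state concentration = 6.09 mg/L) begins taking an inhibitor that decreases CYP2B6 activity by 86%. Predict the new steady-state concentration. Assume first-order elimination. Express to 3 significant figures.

The CYP2B6 pathway (38% of clearance) is reduced to 0.14× activity: 0.38 × 0.14 = 0.0532.
Non-CYP routes (62%) are unchanged.
Relative clearance = 0.0532 + 0.62 = 0.6732.
With dosing unchanged, steady-state concentration scales as 1/CL: 6.09 / 0.6732 = 9.05 mg/L.

9.05 mg/L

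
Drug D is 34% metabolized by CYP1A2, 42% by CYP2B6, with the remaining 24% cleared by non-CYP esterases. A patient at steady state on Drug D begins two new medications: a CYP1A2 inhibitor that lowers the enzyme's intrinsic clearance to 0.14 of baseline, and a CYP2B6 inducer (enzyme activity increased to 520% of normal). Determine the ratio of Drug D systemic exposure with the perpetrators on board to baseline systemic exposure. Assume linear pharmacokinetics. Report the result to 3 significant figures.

0.405

The CYP1A2 pathway (34% of clearance) falls to 0.14× activity: 0.34 × 0.14 = 0.0476.
The CYP2B6 pathway (42% of clearance) is boosted to 5.2× activity: 0.42 × 5.2 = 2.184.
Non-CYP routes (24%) are unchanged.
Relative clearance = 0.0476 + 2.184 + 0.24 = 2.4716.
Systemic exposure ∝ 1/CL: fold-change = 1 / 2.4716 = 0.405.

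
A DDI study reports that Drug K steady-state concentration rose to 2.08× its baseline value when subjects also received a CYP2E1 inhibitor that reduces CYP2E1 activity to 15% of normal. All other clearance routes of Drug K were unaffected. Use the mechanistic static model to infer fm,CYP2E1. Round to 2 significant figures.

0.61

CL'/CL = 1 / 2.08 = 0.4808
0.15·fm + (1 − fm) = 0.4808
fm = (0.4808 − 1) / (0.15 − 1) = 0.61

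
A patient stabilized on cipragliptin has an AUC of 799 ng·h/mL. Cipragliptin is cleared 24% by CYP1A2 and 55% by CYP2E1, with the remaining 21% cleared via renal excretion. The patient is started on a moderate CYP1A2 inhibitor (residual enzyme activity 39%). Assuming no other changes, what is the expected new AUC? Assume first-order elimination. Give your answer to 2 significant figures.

9.4 × 10² ng·h/mL

The CYP1A2 pathway (24% of clearance) drops to 0.39× activity: 0.24 × 0.39 = 0.0936.
CYP2E1 (55%) and the residual 21% are unaffected.
New clearance relative to baseline: 0.0936 + 0.55 + 0.21 = 0.8536.
With dosing unchanged, AUC scales as 1/CL: 799 / 0.8536 = 9.4 × 10² ng·h/mL.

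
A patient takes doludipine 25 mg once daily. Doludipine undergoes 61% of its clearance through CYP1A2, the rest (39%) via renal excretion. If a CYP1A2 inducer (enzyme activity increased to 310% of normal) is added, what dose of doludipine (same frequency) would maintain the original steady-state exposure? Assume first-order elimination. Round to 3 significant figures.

CYP1A2: 0.61 × 3.1 = 1.891
Other: 0.39 (unchanged)
New clearance relative to baseline: 1.891 + 0.39 = 2.281.
Css,avg = (dose rate)/CL, so holding Css fixed requires dose ∝ CL: 25 × 2.281 = 57.0 mg.

57.0 mg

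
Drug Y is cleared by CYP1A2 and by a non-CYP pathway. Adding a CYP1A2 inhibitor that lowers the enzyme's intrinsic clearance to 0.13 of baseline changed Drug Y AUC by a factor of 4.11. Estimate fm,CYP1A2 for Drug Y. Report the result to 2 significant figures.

Write x for the fraction cleared via CYP1A2. The observed AUC change means clearance fell to 1/4.11 = 0.2433 of baseline.
Setting x·0.13 + (1 − x) = 0.2433 and solving: x = (0.2433 − 1)/(0.13 − 1) = 0.87.

0.87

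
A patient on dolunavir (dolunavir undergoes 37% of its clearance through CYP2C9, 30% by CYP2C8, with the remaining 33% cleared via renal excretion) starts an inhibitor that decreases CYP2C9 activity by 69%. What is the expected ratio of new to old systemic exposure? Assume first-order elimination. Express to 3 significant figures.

1.34

The CYP2C9 pathway (37% of clearance) falls to 0.31× activity: 0.37 × 0.31 = 0.1147.
CYP2C8 (30%) and the residual 33% are unaffected.
CL_new/CL_old = 0.1147 + 0.3 + 0.33 = 0.7447.
Since systemic exposure ∝ 1/CL, the ratio is 1 / 0.7447 = 1.34.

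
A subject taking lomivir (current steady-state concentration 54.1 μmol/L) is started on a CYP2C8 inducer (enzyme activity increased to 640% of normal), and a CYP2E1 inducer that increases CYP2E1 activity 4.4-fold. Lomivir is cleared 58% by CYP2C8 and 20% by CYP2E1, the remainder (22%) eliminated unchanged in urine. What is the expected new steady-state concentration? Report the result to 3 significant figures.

The CYP2C8 pathway (58% of clearance) is boosted to 6.4× activity: 0.58 × 6.4 = 3.712.
The CYP2E1 pathway (20% of clearance) rises to 4.4× activity: 0.2 × 4.4 = 0.88.
The remaining 22% of clearance is unaffected.
CL_new/CL_old = 3.712 + 0.88 + 0.22 = 4.812.
Dividing the baseline by the relative clearance: 54.1 / 4.812 = 11.2 μmol/L.

11.2 μmol/L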